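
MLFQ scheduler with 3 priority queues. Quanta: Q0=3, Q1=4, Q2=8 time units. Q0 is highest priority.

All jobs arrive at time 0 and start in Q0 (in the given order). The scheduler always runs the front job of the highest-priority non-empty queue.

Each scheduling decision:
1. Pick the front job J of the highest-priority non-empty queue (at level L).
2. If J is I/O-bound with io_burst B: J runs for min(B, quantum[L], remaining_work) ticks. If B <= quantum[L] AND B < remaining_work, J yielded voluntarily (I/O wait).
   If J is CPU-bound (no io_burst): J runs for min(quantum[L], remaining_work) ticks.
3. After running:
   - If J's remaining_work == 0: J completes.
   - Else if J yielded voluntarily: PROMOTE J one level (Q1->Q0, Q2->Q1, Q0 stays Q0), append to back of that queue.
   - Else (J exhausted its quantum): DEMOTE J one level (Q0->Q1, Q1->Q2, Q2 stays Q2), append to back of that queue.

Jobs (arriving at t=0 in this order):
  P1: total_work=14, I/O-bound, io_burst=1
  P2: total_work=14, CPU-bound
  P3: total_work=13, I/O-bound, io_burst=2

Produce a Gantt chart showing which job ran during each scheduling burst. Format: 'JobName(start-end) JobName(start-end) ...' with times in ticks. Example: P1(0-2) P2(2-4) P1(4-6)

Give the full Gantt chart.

t=0-1: P1@Q0 runs 1, rem=13, I/O yield, promote→Q0. Q0=[P2,P3,P1] Q1=[] Q2=[]
t=1-4: P2@Q0 runs 3, rem=11, quantum used, demote→Q1. Q0=[P3,P1] Q1=[P2] Q2=[]
t=4-6: P3@Q0 runs 2, rem=11, I/O yield, promote→Q0. Q0=[P1,P3] Q1=[P2] Q2=[]
t=6-7: P1@Q0 runs 1, rem=12, I/O yield, promote→Q0. Q0=[P3,P1] Q1=[P2] Q2=[]
t=7-9: P3@Q0 runs 2, rem=9, I/O yield, promote→Q0. Q0=[P1,P3] Q1=[P2] Q2=[]
t=9-10: P1@Q0 runs 1, rem=11, I/O yield, promote→Q0. Q0=[P3,P1] Q1=[P2] Q2=[]
t=10-12: P3@Q0 runs 2, rem=7, I/O yield, promote→Q0. Q0=[P1,P3] Q1=[P2] Q2=[]
t=12-13: P1@Q0 runs 1, rem=10, I/O yield, promote→Q0. Q0=[P3,P1] Q1=[P2] Q2=[]
t=13-15: P3@Q0 runs 2, rem=5, I/O yield, promote→Q0. Q0=[P1,P3] Q1=[P2] Q2=[]
t=15-16: P1@Q0 runs 1, rem=9, I/O yield, promote→Q0. Q0=[P3,P1] Q1=[P2] Q2=[]
t=16-18: P3@Q0 runs 2, rem=3, I/O yield, promote→Q0. Q0=[P1,P3] Q1=[P2] Q2=[]
t=18-19: P1@Q0 runs 1, rem=8, I/O yield, promote→Q0. Q0=[P3,P1] Q1=[P2] Q2=[]
t=19-21: P3@Q0 runs 2, rem=1, I/O yield, promote→Q0. Q0=[P1,P3] Q1=[P2] Q2=[]
t=21-22: P1@Q0 runs 1, rem=7, I/O yield, promote→Q0. Q0=[P3,P1] Q1=[P2] Q2=[]
t=22-23: P3@Q0 runs 1, rem=0, completes. Q0=[P1] Q1=[P2] Q2=[]
t=23-24: P1@Q0 runs 1, rem=6, I/O yield, promote→Q0. Q0=[P1] Q1=[P2] Q2=[]
t=24-25: P1@Q0 runs 1, rem=5, I/O yield, promote→Q0. Q0=[P1] Q1=[P2] Q2=[]
t=25-26: P1@Q0 runs 1, rem=4, I/O yield, promote→Q0. Q0=[P1] Q1=[P2] Q2=[]
t=26-27: P1@Q0 runs 1, rem=3, I/O yield, promote→Q0. Q0=[P1] Q1=[P2] Q2=[]
t=27-28: P1@Q0 runs 1, rem=2, I/O yield, promote→Q0. Q0=[P1] Q1=[P2] Q2=[]
t=28-29: P1@Q0 runs 1, rem=1, I/O yield, promote→Q0. Q0=[P1] Q1=[P2] Q2=[]
t=29-30: P1@Q0 runs 1, rem=0, completes. Q0=[] Q1=[P2] Q2=[]
t=30-34: P2@Q1 runs 4, rem=7, quantum used, demote→Q2. Q0=[] Q1=[] Q2=[P2]
t=34-41: P2@Q2 runs 7, rem=0, completes. Q0=[] Q1=[] Q2=[]

Answer: P1(0-1) P2(1-4) P3(4-6) P1(6-7) P3(7-9) P1(9-10) P3(10-12) P1(12-13) P3(13-15) P1(15-16) P3(16-18) P1(18-19) P3(19-21) P1(21-22) P3(22-23) P1(23-24) P1(24-25) P1(25-26) P1(26-27) P1(27-28) P1(28-29) P1(29-30) P2(30-34) P2(34-41)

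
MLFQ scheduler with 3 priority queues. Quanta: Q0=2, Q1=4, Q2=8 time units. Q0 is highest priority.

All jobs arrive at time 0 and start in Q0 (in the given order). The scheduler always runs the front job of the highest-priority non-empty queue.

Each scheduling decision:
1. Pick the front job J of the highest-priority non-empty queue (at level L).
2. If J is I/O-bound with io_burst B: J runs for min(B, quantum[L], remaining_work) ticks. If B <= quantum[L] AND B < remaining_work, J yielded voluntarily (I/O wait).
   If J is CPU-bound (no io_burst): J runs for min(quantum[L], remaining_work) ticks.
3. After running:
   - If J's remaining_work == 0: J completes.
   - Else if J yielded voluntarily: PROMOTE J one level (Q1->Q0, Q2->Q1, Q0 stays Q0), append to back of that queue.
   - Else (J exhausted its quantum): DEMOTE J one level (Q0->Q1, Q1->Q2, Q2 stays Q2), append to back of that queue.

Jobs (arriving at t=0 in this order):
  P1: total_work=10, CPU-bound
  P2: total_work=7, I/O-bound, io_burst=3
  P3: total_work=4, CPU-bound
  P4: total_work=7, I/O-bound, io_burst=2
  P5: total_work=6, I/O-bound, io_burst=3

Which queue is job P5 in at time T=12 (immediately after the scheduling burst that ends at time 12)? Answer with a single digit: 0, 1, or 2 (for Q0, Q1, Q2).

t=0-2: P1@Q0 runs 2, rem=8, quantum used, demote→Q1. Q0=[P2,P3,P4,P5] Q1=[P1] Q2=[]
t=2-4: P2@Q0 runs 2, rem=5, quantum used, demote→Q1. Q0=[P3,P4,P5] Q1=[P1,P2] Q2=[]
t=4-6: P3@Q0 runs 2, rem=2, quantum used, demote→Q1. Q0=[P4,P5] Q1=[P1,P2,P3] Q2=[]
t=6-8: P4@Q0 runs 2, rem=5, I/O yield, promote→Q0. Q0=[P5,P4] Q1=[P1,P2,P3] Q2=[]
t=8-10: P5@Q0 runs 2, rem=4, quantum used, demote→Q1. Q0=[P4] Q1=[P1,P2,P3,P5] Q2=[]
t=10-12: P4@Q0 runs 2, rem=3, I/O yield, promote→Q0. Q0=[P4] Q1=[P1,P2,P3,P5] Q2=[]
t=12-14: P4@Q0 runs 2, rem=1, I/O yield, promote→Q0. Q0=[P4] Q1=[P1,P2,P3,P5] Q2=[]
t=14-15: P4@Q0 runs 1, rem=0, completes. Q0=[] Q1=[P1,P2,P3,P5] Q2=[]
t=15-19: P1@Q1 runs 4, rem=4, quantum used, demote→Q2. Q0=[] Q1=[P2,P3,P5] Q2=[P1]
t=19-22: P2@Q1 runs 3, rem=2, I/O yield, promote→Q0. Q0=[P2] Q1=[P3,P5] Q2=[P1]
t=22-24: P2@Q0 runs 2, rem=0, completes. Q0=[] Q1=[P3,P5] Q2=[P1]
t=24-26: P3@Q1 runs 2, rem=0, completes. Q0=[] Q1=[P5] Q2=[P1]
t=26-29: P5@Q1 runs 3, rem=1, I/O yield, promote→Q0. Q0=[P5] Q1=[] Q2=[P1]
t=29-30: P5@Q0 runs 1, rem=0, completes. Q0=[] Q1=[] Q2=[P1]
t=30-34: P1@Q2 runs 4, rem=0, completes. Q0=[] Q1=[] Q2=[]

Answer: 1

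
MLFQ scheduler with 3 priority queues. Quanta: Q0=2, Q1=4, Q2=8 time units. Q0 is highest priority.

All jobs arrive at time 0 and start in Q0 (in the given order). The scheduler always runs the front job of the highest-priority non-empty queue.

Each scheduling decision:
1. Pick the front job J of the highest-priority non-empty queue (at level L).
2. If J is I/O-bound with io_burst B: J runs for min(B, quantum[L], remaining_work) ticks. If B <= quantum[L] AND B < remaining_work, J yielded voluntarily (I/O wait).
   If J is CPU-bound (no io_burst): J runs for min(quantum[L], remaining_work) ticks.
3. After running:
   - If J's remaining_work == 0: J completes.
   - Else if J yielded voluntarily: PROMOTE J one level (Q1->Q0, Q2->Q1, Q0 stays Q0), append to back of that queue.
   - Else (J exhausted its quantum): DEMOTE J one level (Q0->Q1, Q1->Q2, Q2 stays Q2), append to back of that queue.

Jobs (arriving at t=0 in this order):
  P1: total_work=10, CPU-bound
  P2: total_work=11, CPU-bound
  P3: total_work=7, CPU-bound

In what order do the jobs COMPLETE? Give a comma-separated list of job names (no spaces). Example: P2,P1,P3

t=0-2: P1@Q0 runs 2, rem=8, quantum used, demote→Q1. Q0=[P2,P3] Q1=[P1] Q2=[]
t=2-4: P2@Q0 runs 2, rem=9, quantum used, demote→Q1. Q0=[P3] Q1=[P1,P2] Q2=[]
t=4-6: P3@Q0 runs 2, rem=5, quantum used, demote→Q1. Q0=[] Q1=[P1,P2,P3] Q2=[]
t=6-10: P1@Q1 runs 4, rem=4, quantum used, demote→Q2. Q0=[] Q1=[P2,P3] Q2=[P1]
t=10-14: P2@Q1 runs 4, rem=5, quantum used, demote→Q2. Q0=[] Q1=[P3] Q2=[P1,P2]
t=14-18: P3@Q1 runs 4, rem=1, quantum used, demote→Q2. Q0=[] Q1=[] Q2=[P1,P2,P3]
t=18-22: P1@Q2 runs 4, rem=0, completes. Q0=[] Q1=[] Q2=[P2,P3]
t=22-27: P2@Q2 runs 5, rem=0, completes. Q0=[] Q1=[] Q2=[P3]
t=27-28: P3@Q2 runs 1, rem=0, completes. Q0=[] Q1=[] Q2=[]

Answer: P1,P2,P3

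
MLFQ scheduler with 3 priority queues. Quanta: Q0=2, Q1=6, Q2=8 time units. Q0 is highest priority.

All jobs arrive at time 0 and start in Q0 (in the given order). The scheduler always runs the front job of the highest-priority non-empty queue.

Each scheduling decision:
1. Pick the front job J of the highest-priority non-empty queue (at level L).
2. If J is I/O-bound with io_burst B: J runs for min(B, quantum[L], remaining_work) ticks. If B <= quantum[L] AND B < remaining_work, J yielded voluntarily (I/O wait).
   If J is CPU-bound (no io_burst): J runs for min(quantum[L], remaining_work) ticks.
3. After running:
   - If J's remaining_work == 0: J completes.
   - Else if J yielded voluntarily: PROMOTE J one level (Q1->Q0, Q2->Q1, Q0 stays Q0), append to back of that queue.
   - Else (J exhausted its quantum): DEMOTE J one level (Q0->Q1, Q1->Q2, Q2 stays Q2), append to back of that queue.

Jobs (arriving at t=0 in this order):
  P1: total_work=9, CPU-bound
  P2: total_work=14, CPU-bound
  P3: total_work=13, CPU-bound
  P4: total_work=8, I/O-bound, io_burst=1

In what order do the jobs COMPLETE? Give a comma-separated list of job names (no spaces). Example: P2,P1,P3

Answer: P4,P1,P2,P3

Derivation:
t=0-2: P1@Q0 runs 2, rem=7, quantum used, demote→Q1. Q0=[P2,P3,P4] Q1=[P1] Q2=[]
t=2-4: P2@Q0 runs 2, rem=12, quantum used, demote→Q1. Q0=[P3,P4] Q1=[P1,P2] Q2=[]
t=4-6: P3@Q0 runs 2, rem=11, quantum used, demote→Q1. Q0=[P4] Q1=[P1,P2,P3] Q2=[]
t=6-7: P4@Q0 runs 1, rem=7, I/O yield, promote→Q0. Q0=[P4] Q1=[P1,P2,P3] Q2=[]
t=7-8: P4@Q0 runs 1, rem=6, I/O yield, promote→Q0. Q0=[P4] Q1=[P1,P2,P3] Q2=[]
t=8-9: P4@Q0 runs 1, rem=5, I/O yield, promote→Q0. Q0=[P4] Q1=[P1,P2,P3] Q2=[]
t=9-10: P4@Q0 runs 1, rem=4, I/O yield, promote→Q0. Q0=[P4] Q1=[P1,P2,P3] Q2=[]
t=10-11: P4@Q0 runs 1, rem=3, I/O yield, promote→Q0. Q0=[P4] Q1=[P1,P2,P3] Q2=[]
t=11-12: P4@Q0 runs 1, rem=2, I/O yield, promote→Q0. Q0=[P4] Q1=[P1,P2,P3] Q2=[]
t=12-13: P4@Q0 runs 1, rem=1, I/O yield, promote→Q0. Q0=[P4] Q1=[P1,P2,P3] Q2=[]
t=13-14: P4@Q0 runs 1, rem=0, completes. Q0=[] Q1=[P1,P2,P3] Q2=[]
t=14-20: P1@Q1 runs 6, rem=1, quantum used, demote→Q2. Q0=[] Q1=[P2,P3] Q2=[P1]
t=20-26: P2@Q1 runs 6, rem=6, quantum used, demote→Q2. Q0=[] Q1=[P3] Q2=[P1,P2]
t=26-32: P3@Q1 runs 6, rem=5, quantum used, demote→Q2. Q0=[] Q1=[] Q2=[P1,P2,P3]
t=32-33: P1@Q2 runs 1, rem=0, completes. Q0=[] Q1=[] Q2=[P2,P3]
t=33-39: P2@Q2 runs 6, rem=0, completes. Q0=[] Q1=[] Q2=[P3]
t=39-44: P3@Q2 runs 5, rem=0, completes. Q0=[] Q1=[] Q2=[]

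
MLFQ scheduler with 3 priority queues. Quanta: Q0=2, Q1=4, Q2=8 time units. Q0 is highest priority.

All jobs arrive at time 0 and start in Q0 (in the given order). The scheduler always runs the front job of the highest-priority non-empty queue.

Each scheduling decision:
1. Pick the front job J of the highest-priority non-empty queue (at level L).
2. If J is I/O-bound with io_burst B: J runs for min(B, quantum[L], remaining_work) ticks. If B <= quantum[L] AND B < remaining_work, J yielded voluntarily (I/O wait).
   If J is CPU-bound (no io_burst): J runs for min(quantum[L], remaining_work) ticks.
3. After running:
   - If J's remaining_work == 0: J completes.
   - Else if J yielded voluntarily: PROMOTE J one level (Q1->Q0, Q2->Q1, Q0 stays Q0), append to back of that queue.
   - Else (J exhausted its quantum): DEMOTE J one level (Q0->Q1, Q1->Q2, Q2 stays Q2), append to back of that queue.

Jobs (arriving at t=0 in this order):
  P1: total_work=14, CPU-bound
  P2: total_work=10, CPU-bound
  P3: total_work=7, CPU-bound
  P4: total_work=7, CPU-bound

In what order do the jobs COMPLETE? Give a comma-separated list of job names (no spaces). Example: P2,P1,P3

Answer: P1,P2,P3,P4

Derivation:
t=0-2: P1@Q0 runs 2, rem=12, quantum used, demote→Q1. Q0=[P2,P3,P4] Q1=[P1] Q2=[]
t=2-4: P2@Q0 runs 2, rem=8, quantum used, demote→Q1. Q0=[P3,P4] Q1=[P1,P2] Q2=[]
t=4-6: P3@Q0 runs 2, rem=5, quantum used, demote→Q1. Q0=[P4] Q1=[P1,P2,P3] Q2=[]
t=6-8: P4@Q0 runs 2, rem=5, quantum used, demote→Q1. Q0=[] Q1=[P1,P2,P3,P4] Q2=[]
t=8-12: P1@Q1 runs 4, rem=8, quantum used, demote→Q2. Q0=[] Q1=[P2,P3,P4] Q2=[P1]
t=12-16: P2@Q1 runs 4, rem=4, quantum used, demote→Q2. Q0=[] Q1=[P3,P4] Q2=[P1,P2]
t=16-20: P3@Q1 runs 4, rem=1, quantum used, demote→Q2. Q0=[] Q1=[P4] Q2=[P1,P2,P3]
t=20-24: P4@Q1 runs 4, rem=1, quantum used, demote→Q2. Q0=[] Q1=[] Q2=[P1,P2,P3,P4]
t=24-32: P1@Q2 runs 8, rem=0, completes. Q0=[] Q1=[] Q2=[P2,P3,P4]
t=32-36: P2@Q2 runs 4, rem=0, completes. Q0=[] Q1=[] Q2=[P3,P4]
t=36-37: P3@Q2 runs 1, rem=0, completes. Q0=[] Q1=[] Q2=[P4]
t=37-38: P4@Q2 runs 1, rem=0, completes. Q0=[] Q1=[] Q2=[]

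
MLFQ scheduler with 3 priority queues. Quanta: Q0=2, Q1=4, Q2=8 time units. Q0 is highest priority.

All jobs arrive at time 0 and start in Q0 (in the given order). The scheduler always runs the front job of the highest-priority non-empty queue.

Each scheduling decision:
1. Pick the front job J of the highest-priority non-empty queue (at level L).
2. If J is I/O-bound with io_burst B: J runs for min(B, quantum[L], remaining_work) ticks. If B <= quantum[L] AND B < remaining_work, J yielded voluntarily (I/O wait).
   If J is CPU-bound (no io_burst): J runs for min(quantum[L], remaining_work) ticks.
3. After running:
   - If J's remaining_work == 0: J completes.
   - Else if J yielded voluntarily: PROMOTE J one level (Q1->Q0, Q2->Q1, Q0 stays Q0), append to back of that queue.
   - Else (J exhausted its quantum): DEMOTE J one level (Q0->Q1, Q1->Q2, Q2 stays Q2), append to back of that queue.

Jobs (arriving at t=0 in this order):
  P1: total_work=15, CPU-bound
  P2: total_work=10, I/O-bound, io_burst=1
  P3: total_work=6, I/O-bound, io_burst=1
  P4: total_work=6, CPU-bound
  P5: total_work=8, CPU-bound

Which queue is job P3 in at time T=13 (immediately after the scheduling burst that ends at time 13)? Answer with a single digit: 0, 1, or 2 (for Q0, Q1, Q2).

t=0-2: P1@Q0 runs 2, rem=13, quantum used, demote→Q1. Q0=[P2,P3,P4,P5] Q1=[P1] Q2=[]
t=2-3: P2@Q0 runs 1, rem=9, I/O yield, promote→Q0. Q0=[P3,P4,P5,P2] Q1=[P1] Q2=[]
t=3-4: P3@Q0 runs 1, rem=5, I/O yield, promote→Q0. Q0=[P4,P5,P2,P3] Q1=[P1] Q2=[]
t=4-6: P4@Q0 runs 2, rem=4, quantum used, demote→Q1. Q0=[P5,P2,P3] Q1=[P1,P4] Q2=[]
t=6-8: P5@Q0 runs 2, rem=6, quantum used, demote→Q1. Q0=[P2,P3] Q1=[P1,P4,P5] Q2=[]
t=8-9: P2@Q0 runs 1, rem=8, I/O yield, promote→Q0. Q0=[P3,P2] Q1=[P1,P4,P5] Q2=[]
t=9-10: P3@Q0 runs 1, rem=4, I/O yield, promote→Q0. Q0=[P2,P3] Q1=[P1,P4,P5] Q2=[]
t=10-11: P2@Q0 runs 1, rem=7, I/O yield, promote→Q0. Q0=[P3,P2] Q1=[P1,P4,P5] Q2=[]
t=11-12: P3@Q0 runs 1, rem=3, I/O yield, promote→Q0. Q0=[P2,P3] Q1=[P1,P4,P5] Q2=[]
t=12-13: P2@Q0 runs 1, rem=6, I/O yield, promote→Q0. Q0=[P3,P2] Q1=[P1,P4,P5] Q2=[]
t=13-14: P3@Q0 runs 1, rem=2, I/O yield, promote→Q0. Q0=[P2,P3] Q1=[P1,P4,P5] Q2=[]
t=14-15: P2@Q0 runs 1, rem=5, I/O yield, promote→Q0. Q0=[P3,P2] Q1=[P1,P4,P5] Q2=[]
t=15-16: P3@Q0 runs 1, rem=1, I/O yield, promote→Q0. Q0=[P2,P3] Q1=[P1,P4,P5] Q2=[]
t=16-17: P2@Q0 runs 1, rem=4, I/O yield, promote→Q0. Q0=[P3,P2] Q1=[P1,P4,P5] Q2=[]
t=17-18: P3@Q0 runs 1, rem=0, completes. Q0=[P2] Q1=[P1,P4,P5] Q2=[]
t=18-19: P2@Q0 runs 1, rem=3, I/O yield, promote→Q0. Q0=[P2] Q1=[P1,P4,P5] Q2=[]
t=19-20: P2@Q0 runs 1, rem=2, I/O yield, promote→Q0. Q0=[P2] Q1=[P1,P4,P5] Q2=[]
t=20-21: P2@Q0 runs 1, rem=1, I/O yield, promote→Q0. Q0=[P2] Q1=[P1,P4,P5] Q2=[]
t=21-22: P2@Q0 runs 1, rem=0, completes. Q0=[] Q1=[P1,P4,P5] Q2=[]
t=22-26: P1@Q1 runs 4, rem=9, quantum used, demote→Q2. Q0=[] Q1=[P4,P5] Q2=[P1]
t=26-30: P4@Q1 runs 4, rem=0, completes. Q0=[] Q1=[P5] Q2=[P1]
t=30-34: P5@Q1 runs 4, rem=2, quantum used, demote→Q2. Q0=[] Q1=[] Q2=[P1,P5]
t=34-42: P1@Q2 runs 8, rem=1, quantum used, demote→Q2. Q0=[] Q1=[] Q2=[P5,P1]
t=42-44: P5@Q2 runs 2, rem=0, completes. Q0=[] Q1=[] Q2=[P1]
t=44-45: P1@Q2 runs 1, rem=0, completes. Q0=[] Q1=[] Q2=[]

Answer: 0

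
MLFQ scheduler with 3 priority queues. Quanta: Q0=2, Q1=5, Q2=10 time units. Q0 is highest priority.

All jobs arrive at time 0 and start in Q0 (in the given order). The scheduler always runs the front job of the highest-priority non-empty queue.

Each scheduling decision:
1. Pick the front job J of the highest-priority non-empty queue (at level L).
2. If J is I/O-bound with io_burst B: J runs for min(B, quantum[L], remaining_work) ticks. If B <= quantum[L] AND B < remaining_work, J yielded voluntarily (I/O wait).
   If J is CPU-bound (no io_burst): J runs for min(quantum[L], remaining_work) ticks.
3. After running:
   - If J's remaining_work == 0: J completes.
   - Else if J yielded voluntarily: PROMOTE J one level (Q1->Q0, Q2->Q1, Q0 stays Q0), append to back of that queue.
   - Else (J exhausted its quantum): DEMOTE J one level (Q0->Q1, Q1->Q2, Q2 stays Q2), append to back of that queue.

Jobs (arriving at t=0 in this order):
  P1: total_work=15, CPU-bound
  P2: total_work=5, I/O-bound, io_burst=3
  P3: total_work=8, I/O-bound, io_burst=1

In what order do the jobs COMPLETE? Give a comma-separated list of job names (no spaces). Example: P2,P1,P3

Answer: P3,P2,P1

Derivation:
t=0-2: P1@Q0 runs 2, rem=13, quantum used, demote→Q1. Q0=[P2,P3] Q1=[P1] Q2=[]
t=2-4: P2@Q0 runs 2, rem=3, quantum used, demote→Q1. Q0=[P3] Q1=[P1,P2] Q2=[]
t=4-5: P3@Q0 runs 1, rem=7, I/O yield, promote→Q0. Q0=[P3] Q1=[P1,P2] Q2=[]
t=5-6: P3@Q0 runs 1, rem=6, I/O yield, promote→Q0. Q0=[P3] Q1=[P1,P2] Q2=[]
t=6-7: P3@Q0 runs 1, rem=5, I/O yield, promote→Q0. Q0=[P3] Q1=[P1,P2] Q2=[]
t=7-8: P3@Q0 runs 1, rem=4, I/O yield, promote→Q0. Q0=[P3] Q1=[P1,P2] Q2=[]
t=8-9: P3@Q0 runs 1, rem=3, I/O yield, promote→Q0. Q0=[P3] Q1=[P1,P2] Q2=[]
t=9-10: P3@Q0 runs 1, rem=2, I/O yield, promote→Q0. Q0=[P3] Q1=[P1,P2] Q2=[]
t=10-11: P3@Q0 runs 1, rem=1, I/O yield, promote→Q0. Q0=[P3] Q1=[P1,P2] Q2=[]
t=11-12: P3@Q0 runs 1, rem=0, completes. Q0=[] Q1=[P1,P2] Q2=[]
t=12-17: P1@Q1 runs 5, rem=8, quantum used, demote→Q2. Q0=[] Q1=[P2] Q2=[P1]
t=17-20: P2@Q1 runs 3, rem=0, completes. Q0=[] Q1=[] Q2=[P1]
t=20-28: P1@Q2 runs 8, rem=0, completes. Q0=[] Q1=[] Q2=[]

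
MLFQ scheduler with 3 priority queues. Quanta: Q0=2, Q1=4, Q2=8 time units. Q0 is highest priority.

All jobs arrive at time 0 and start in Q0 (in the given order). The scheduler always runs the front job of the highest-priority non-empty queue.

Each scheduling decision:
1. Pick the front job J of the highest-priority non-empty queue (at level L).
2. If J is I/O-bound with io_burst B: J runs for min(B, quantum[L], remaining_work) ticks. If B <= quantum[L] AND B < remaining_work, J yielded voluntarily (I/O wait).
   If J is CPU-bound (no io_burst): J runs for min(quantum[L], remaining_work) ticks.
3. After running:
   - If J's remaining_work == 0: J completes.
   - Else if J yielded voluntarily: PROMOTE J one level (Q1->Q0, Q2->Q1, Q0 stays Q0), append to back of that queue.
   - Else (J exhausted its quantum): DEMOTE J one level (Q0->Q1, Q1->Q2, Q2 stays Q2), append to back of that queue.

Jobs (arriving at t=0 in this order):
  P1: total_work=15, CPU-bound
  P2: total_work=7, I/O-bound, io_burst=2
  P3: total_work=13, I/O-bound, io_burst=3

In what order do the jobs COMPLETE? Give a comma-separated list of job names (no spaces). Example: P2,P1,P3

Answer: P2,P3,P1

Derivation:
t=0-2: P1@Q0 runs 2, rem=13, quantum used, demote→Q1. Q0=[P2,P3] Q1=[P1] Q2=[]
t=2-4: P2@Q0 runs 2, rem=5, I/O yield, promote→Q0. Q0=[P3,P2] Q1=[P1] Q2=[]
t=4-6: P3@Q0 runs 2, rem=11, quantum used, demote→Q1. Q0=[P2] Q1=[P1,P3] Q2=[]
t=6-8: P2@Q0 runs 2, rem=3, I/O yield, promote→Q0. Q0=[P2] Q1=[P1,P3] Q2=[]
t=8-10: P2@Q0 runs 2, rem=1, I/O yield, promote→Q0. Q0=[P2] Q1=[P1,P3] Q2=[]
t=10-11: P2@Q0 runs 1, rem=0, completes. Q0=[] Q1=[P1,P3] Q2=[]
t=11-15: P1@Q1 runs 4, rem=9, quantum used, demote→Q2. Q0=[] Q1=[P3] Q2=[P1]
t=15-18: P3@Q1 runs 3, rem=8, I/O yield, promote→Q0. Q0=[P3] Q1=[] Q2=[P1]
t=18-20: P3@Q0 runs 2, rem=6, quantum used, demote→Q1. Q0=[] Q1=[P3] Q2=[P1]
t=20-23: P3@Q1 runs 3, rem=3, I/O yield, promote→Q0. Q0=[P3] Q1=[] Q2=[P1]
t=23-25: P3@Q0 runs 2, rem=1, quantum used, demote→Q1. Q0=[] Q1=[P3] Q2=[P1]
t=25-26: P3@Q1 runs 1, rem=0, completes. Q0=[] Q1=[] Q2=[P1]
t=26-34: P1@Q2 runs 8, rem=1, quantum used, demote→Q2. Q0=[] Q1=[] Q2=[P1]
t=34-35: P1@Q2 runs 1, rem=0, completes. Q0=[] Q1=[] Q2=[]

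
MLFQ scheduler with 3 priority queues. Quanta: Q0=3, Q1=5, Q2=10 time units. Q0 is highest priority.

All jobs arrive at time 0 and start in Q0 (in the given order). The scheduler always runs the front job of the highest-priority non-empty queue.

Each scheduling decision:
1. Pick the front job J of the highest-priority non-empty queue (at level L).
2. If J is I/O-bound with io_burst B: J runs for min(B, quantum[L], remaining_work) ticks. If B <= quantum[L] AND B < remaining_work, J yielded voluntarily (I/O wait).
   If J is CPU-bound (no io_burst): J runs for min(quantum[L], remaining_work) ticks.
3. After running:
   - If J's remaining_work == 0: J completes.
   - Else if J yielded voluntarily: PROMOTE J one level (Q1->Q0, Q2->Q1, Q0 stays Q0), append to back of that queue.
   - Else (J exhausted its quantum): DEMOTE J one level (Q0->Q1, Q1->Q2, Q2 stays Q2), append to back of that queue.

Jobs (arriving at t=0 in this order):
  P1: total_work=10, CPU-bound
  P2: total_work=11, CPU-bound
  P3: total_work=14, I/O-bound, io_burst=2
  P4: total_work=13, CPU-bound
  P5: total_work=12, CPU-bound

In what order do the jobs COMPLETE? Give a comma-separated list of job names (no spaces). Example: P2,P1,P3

t=0-3: P1@Q0 runs 3, rem=7, quantum used, demote→Q1. Q0=[P2,P3,P4,P5] Q1=[P1] Q2=[]
t=3-6: P2@Q0 runs 3, rem=8, quantum used, demote→Q1. Q0=[P3,P4,P5] Q1=[P1,P2] Q2=[]
t=6-8: P3@Q0 runs 2, rem=12, I/O yield, promote→Q0. Q0=[P4,P5,P3] Q1=[P1,P2] Q2=[]
t=8-11: P4@Q0 runs 3, rem=10, quantum used, demote→Q1. Q0=[P5,P3] Q1=[P1,P2,P4] Q2=[]
t=11-14: P5@Q0 runs 3, rem=9, quantum used, demote→Q1. Q0=[P3] Q1=[P1,P2,P4,P5] Q2=[]
t=14-16: P3@Q0 runs 2, rem=10, I/O yield, promote→Q0. Q0=[P3] Q1=[P1,P2,P4,P5] Q2=[]
t=16-18: P3@Q0 runs 2, rem=8, I/O yield, promote→Q0. Q0=[P3] Q1=[P1,P2,P4,P5] Q2=[]
t=18-20: P3@Q0 runs 2, rem=6, I/O yield, promote→Q0. Q0=[P3] Q1=[P1,P2,P4,P5] Q2=[]
t=20-22: P3@Q0 runs 2, rem=4, I/O yield, promote→Q0. Q0=[P3] Q1=[P1,P2,P4,P5] Q2=[]
t=22-24: P3@Q0 runs 2, rem=2, I/O yield, promote→Q0. Q0=[P3] Q1=[P1,P2,P4,P5] Q2=[]
t=24-26: P3@Q0 runs 2, rem=0, completes. Q0=[] Q1=[P1,P2,P4,P5] Q2=[]
t=26-31: P1@Q1 runs 5, rem=2, quantum used, demote→Q2. Q0=[] Q1=[P2,P4,P5] Q2=[P1]
t=31-36: P2@Q1 runs 5, rem=3, quantum used, demote→Q2. Q0=[] Q1=[P4,P5] Q2=[P1,P2]
t=36-41: P4@Q1 runs 5, rem=5, quantum used, demote→Q2. Q0=[] Q1=[P5] Q2=[P1,P2,P4]
t=41-46: P5@Q1 runs 5, rem=4, quantum used, demote→Q2. Q0=[] Q1=[] Q2=[P1,P2,P4,P5]
t=46-48: P1@Q2 runs 2, rem=0, completes. Q0=[] Q1=[] Q2=[P2,P4,P5]
t=48-51: P2@Q2 runs 3, rem=0, completes. Q0=[] Q1=[] Q2=[P4,P5]
t=51-56: P4@Q2 runs 5, rem=0, completes. Q0=[] Q1=[] Q2=[P5]
t=56-60: P5@Q2 runs 4, rem=0, completes. Q0=[] Q1=[] Q2=[]

Answer: P3,P1,P2,P4,P5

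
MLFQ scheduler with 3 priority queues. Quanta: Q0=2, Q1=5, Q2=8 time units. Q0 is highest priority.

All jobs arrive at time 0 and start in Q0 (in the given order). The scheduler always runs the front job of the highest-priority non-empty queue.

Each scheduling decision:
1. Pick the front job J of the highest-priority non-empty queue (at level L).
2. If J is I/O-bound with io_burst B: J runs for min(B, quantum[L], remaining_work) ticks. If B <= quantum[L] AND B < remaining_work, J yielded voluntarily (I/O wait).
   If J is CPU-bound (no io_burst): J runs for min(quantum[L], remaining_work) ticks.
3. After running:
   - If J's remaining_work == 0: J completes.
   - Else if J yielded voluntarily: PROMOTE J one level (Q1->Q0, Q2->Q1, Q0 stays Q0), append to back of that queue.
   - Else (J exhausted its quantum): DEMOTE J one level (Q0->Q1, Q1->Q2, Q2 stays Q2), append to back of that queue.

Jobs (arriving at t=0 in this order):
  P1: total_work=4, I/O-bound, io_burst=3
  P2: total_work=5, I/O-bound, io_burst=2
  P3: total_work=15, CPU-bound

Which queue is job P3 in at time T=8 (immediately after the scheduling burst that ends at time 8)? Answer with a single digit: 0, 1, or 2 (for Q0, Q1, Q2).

t=0-2: P1@Q0 runs 2, rem=2, quantum used, demote→Q1. Q0=[P2,P3] Q1=[P1] Q2=[]
t=2-4: P2@Q0 runs 2, rem=3, I/O yield, promote→Q0. Q0=[P3,P2] Q1=[P1] Q2=[]
t=4-6: P3@Q0 runs 2, rem=13, quantum used, demote→Q1. Q0=[P2] Q1=[P1,P3] Q2=[]
t=6-8: P2@Q0 runs 2, rem=1, I/O yield, promote→Q0. Q0=[P2] Q1=[P1,P3] Q2=[]
t=8-9: P2@Q0 runs 1, rem=0, completes. Q0=[] Q1=[P1,P3] Q2=[]
t=9-11: P1@Q1 runs 2, rem=0, completes. Q0=[] Q1=[P3] Q2=[]
t=11-16: P3@Q1 runs 5, rem=8, quantum used, demote→Q2. Q0=[] Q1=[] Q2=[P3]
t=16-24: P3@Q2 runs 8, rem=0, completes. Q0=[] Q1=[] Q2=[]

Answer: 1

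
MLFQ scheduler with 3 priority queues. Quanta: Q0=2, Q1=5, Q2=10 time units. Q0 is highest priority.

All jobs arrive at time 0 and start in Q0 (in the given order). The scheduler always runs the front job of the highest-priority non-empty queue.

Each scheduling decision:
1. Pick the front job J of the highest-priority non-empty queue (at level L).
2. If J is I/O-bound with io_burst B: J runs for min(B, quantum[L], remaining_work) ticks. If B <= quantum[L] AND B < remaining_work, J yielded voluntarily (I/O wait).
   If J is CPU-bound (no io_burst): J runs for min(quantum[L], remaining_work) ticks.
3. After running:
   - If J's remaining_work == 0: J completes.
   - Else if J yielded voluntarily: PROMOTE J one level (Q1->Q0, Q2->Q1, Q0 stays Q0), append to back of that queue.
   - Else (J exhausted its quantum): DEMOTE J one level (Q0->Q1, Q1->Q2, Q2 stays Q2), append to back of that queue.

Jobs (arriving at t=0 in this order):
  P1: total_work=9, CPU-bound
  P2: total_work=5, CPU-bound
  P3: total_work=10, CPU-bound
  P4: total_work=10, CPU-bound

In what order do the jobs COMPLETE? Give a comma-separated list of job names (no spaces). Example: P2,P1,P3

t=0-2: P1@Q0 runs 2, rem=7, quantum used, demote→Q1. Q0=[P2,P3,P4] Q1=[P1] Q2=[]
t=2-4: P2@Q0 runs 2, rem=3, quantum used, demote→Q1. Q0=[P3,P4] Q1=[P1,P2] Q2=[]
t=4-6: P3@Q0 runs 2, rem=8, quantum used, demote→Q1. Q0=[P4] Q1=[P1,P2,P3] Q2=[]
t=6-8: P4@Q0 runs 2, rem=8, quantum used, demote→Q1. Q0=[] Q1=[P1,P2,P3,P4] Q2=[]
t=8-13: P1@Q1 runs 5, rem=2, quantum used, demote→Q2. Q0=[] Q1=[P2,P3,P4] Q2=[P1]
t=13-16: P2@Q1 runs 3, rem=0, completes. Q0=[] Q1=[P3,P4] Q2=[P1]
t=16-21: P3@Q1 runs 5, rem=3, quantum used, demote→Q2. Q0=[] Q1=[P4] Q2=[P1,P3]
t=21-26: P4@Q1 runs 5, rem=3, quantum used, demote→Q2. Q0=[] Q1=[] Q2=[P1,P3,P4]
t=26-28: P1@Q2 runs 2, rem=0, completes. Q0=[] Q1=[] Q2=[P3,P4]
t=28-31: P3@Q2 runs 3, rem=0, completes. Q0=[] Q1=[] Q2=[P4]
t=31-34: P4@Q2 runs 3, rem=0, completes. Q0=[] Q1=[] Q2=[]

Answer: P2,P1,P3,P4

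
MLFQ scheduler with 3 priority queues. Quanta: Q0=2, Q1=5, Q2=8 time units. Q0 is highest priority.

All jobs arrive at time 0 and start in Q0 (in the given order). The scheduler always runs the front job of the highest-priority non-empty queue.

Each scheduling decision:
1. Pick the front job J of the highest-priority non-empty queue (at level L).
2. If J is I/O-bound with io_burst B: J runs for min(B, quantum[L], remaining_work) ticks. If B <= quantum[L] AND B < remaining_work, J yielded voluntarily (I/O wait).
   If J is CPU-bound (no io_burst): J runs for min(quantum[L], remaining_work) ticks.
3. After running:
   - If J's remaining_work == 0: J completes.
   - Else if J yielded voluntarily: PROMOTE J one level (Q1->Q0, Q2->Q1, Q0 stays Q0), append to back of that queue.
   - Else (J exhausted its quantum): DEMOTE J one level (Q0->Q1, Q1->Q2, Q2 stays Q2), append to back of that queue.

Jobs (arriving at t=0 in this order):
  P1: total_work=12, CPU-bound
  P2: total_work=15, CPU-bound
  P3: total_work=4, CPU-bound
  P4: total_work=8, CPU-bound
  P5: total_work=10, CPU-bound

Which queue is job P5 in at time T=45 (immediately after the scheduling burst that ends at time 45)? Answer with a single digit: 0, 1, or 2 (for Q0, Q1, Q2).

t=0-2: P1@Q0 runs 2, rem=10, quantum used, demote→Q1. Q0=[P2,P3,P4,P5] Q1=[P1] Q2=[]
t=2-4: P2@Q0 runs 2, rem=13, quantum used, demote→Q1. Q0=[P3,P4,P5] Q1=[P1,P2] Q2=[]
t=4-6: P3@Q0 runs 2, rem=2, quantum used, demote→Q1. Q0=[P4,P5] Q1=[P1,P2,P3] Q2=[]
t=6-8: P4@Q0 runs 2, rem=6, quantum used, demote→Q1. Q0=[P5] Q1=[P1,P2,P3,P4] Q2=[]
t=8-10: P5@Q0 runs 2, rem=8, quantum used, demote→Q1. Q0=[] Q1=[P1,P2,P3,P4,P5] Q2=[]
t=10-15: P1@Q1 runs 5, rem=5, quantum used, demote→Q2. Q0=[] Q1=[P2,P3,P4,P5] Q2=[P1]
t=15-20: P2@Q1 runs 5, rem=8, quantum used, demote→Q2. Q0=[] Q1=[P3,P4,P5] Q2=[P1,P2]
t=20-22: P3@Q1 runs 2, rem=0, completes. Q0=[] Q1=[P4,P5] Q2=[P1,P2]
t=22-27: P4@Q1 runs 5, rem=1, quantum used, demote→Q2. Q0=[] Q1=[P5] Q2=[P1,P2,P4]
t=27-32: P5@Q1 runs 5, rem=3, quantum used, demote→Q2. Q0=[] Q1=[] Q2=[P1,P2,P4,P5]
t=32-37: P1@Q2 runs 5, rem=0, completes. Q0=[] Q1=[] Q2=[P2,P4,P5]
t=37-45: P2@Q2 runs 8, rem=0, completes. Q0=[] Q1=[] Q2=[P4,P5]
t=45-46: P4@Q2 runs 1, rem=0, completes. Q0=[] Q1=[] Q2=[P5]
t=46-49: P5@Q2 runs 3, rem=0, completes. Q0=[] Q1=[] Q2=[]

Answer: 2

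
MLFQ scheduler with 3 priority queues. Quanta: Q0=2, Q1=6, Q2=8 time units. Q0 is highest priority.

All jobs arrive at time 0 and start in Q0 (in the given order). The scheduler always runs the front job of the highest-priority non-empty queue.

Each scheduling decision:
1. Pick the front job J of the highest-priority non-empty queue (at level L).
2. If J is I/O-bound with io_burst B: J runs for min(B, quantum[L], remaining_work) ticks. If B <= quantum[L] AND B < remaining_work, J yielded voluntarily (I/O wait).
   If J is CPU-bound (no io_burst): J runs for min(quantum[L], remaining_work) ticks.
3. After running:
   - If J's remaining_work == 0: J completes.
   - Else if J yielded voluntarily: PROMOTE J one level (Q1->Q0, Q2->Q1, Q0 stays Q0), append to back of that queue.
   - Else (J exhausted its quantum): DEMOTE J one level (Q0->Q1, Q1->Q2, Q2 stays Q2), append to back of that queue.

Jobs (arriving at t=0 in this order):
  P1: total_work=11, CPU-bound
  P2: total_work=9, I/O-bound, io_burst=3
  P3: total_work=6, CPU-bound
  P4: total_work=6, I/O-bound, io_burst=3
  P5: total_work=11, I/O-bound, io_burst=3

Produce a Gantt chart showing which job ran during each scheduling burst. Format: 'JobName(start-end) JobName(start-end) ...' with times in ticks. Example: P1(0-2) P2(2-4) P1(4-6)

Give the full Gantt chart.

Answer: P1(0-2) P2(2-4) P3(4-6) P4(6-8) P5(8-10) P1(10-16) P2(16-19) P2(19-21) P3(21-25) P4(25-28) P4(28-29) P5(29-32) P5(32-34) P2(34-36) P5(36-39) P5(39-40) P1(40-43)

Derivation:
t=0-2: P1@Q0 runs 2, rem=9, quantum used, demote→Q1. Q0=[P2,P3,P4,P5] Q1=[P1] Q2=[]
t=2-4: P2@Q0 runs 2, rem=7, quantum used, demote→Q1. Q0=[P3,P4,P5] Q1=[P1,P2] Q2=[]
t=4-6: P3@Q0 runs 2, rem=4, quantum used, demote→Q1. Q0=[P4,P5] Q1=[P1,P2,P3] Q2=[]
t=6-8: P4@Q0 runs 2, rem=4, quantum used, demote→Q1. Q0=[P5] Q1=[P1,P2,P3,P4] Q2=[]
t=8-10: P5@Q0 runs 2, rem=9, quantum used, demote→Q1. Q0=[] Q1=[P1,P2,P3,P4,P5] Q2=[]
t=10-16: P1@Q1 runs 6, rem=3, quantum used, demote→Q2. Q0=[] Q1=[P2,P3,P4,P5] Q2=[P1]
t=16-19: P2@Q1 runs 3, rem=4, I/O yield, promote→Q0. Q0=[P2] Q1=[P3,P4,P5] Q2=[P1]
t=19-21: P2@Q0 runs 2, rem=2, quantum used, demote→Q1. Q0=[] Q1=[P3,P4,P5,P2] Q2=[P1]
t=21-25: P3@Q1 runs 4, rem=0, completes. Q0=[] Q1=[P4,P5,P2] Q2=[P1]
t=25-28: P4@Q1 runs 3, rem=1, I/O yield, promote→Q0. Q0=[P4] Q1=[P5,P2] Q2=[P1]
t=28-29: P4@Q0 runs 1, rem=0, completes. Q0=[] Q1=[P5,P2] Q2=[P1]
t=29-32: P5@Q1 runs 3, rem=6, I/O yield, promote→Q0. Q0=[P5] Q1=[P2] Q2=[P1]
t=32-34: P5@Q0 runs 2, rem=4, quantum used, demote→Q1. Q0=[] Q1=[P2,P5] Q2=[P1]
t=34-36: P2@Q1 runs 2, rem=0, completes. Q0=[] Q1=[P5] Q2=[P1]
t=36-39: P5@Q1 runs 3, rem=1, I/O yield, promote→Q0. Q0=[P5] Q1=[] Q2=[P1]
t=39-40: P5@Q0 runs 1, rem=0, completes. Q0=[] Q1=[] Q2=[P1]
t=40-43: P1@Q2 runs 3, rem=0, completes. Q0=[] Q1=[] Q2=[]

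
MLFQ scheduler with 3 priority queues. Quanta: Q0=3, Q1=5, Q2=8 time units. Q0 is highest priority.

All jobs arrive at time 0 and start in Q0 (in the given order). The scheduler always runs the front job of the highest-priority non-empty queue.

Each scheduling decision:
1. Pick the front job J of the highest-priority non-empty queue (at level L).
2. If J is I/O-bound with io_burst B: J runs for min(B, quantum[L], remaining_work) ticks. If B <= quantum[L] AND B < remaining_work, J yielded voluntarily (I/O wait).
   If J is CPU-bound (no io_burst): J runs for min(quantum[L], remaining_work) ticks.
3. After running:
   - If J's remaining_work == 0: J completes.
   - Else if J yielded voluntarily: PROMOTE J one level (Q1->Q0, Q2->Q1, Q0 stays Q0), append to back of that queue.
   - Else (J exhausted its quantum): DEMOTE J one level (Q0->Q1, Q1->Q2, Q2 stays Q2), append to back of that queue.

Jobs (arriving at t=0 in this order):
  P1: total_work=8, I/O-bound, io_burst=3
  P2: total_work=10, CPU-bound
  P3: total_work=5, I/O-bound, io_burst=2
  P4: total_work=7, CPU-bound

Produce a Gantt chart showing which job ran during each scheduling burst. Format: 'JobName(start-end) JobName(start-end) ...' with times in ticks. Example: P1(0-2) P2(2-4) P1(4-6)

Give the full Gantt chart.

t=0-3: P1@Q0 runs 3, rem=5, I/O yield, promote→Q0. Q0=[P2,P3,P4,P1] Q1=[] Q2=[]
t=3-6: P2@Q0 runs 3, rem=7, quantum used, demote→Q1. Q0=[P3,P4,P1] Q1=[P2] Q2=[]
t=6-8: P3@Q0 runs 2, rem=3, I/O yield, promote→Q0. Q0=[P4,P1,P3] Q1=[P2] Q2=[]
t=8-11: P4@Q0 runs 3, rem=4, quantum used, demote→Q1. Q0=[P1,P3] Q1=[P2,P4] Q2=[]
t=11-14: P1@Q0 runs 3, rem=2, I/O yield, promote→Q0. Q0=[P3,P1] Q1=[P2,P4] Q2=[]
t=14-16: P3@Q0 runs 2, rem=1, I/O yield, promote→Q0. Q0=[P1,P3] Q1=[P2,P4] Q2=[]
t=16-18: P1@Q0 runs 2, rem=0, completes. Q0=[P3] Q1=[P2,P4] Q2=[]
t=18-19: P3@Q0 runs 1, rem=0, completes. Q0=[] Q1=[P2,P4] Q2=[]
t=19-24: P2@Q1 runs 5, rem=2, quantum used, demote→Q2. Q0=[] Q1=[P4] Q2=[P2]
t=24-28: P4@Q1 runs 4, rem=0, completes. Q0=[] Q1=[] Q2=[P2]
t=28-30: P2@Q2 runs 2, rem=0, completes. Q0=[] Q1=[] Q2=[]

Answer: P1(0-3) P2(3-6) P3(6-8) P4(8-11) P1(11-14) P3(14-16) P1(16-18) P3(18-19) P2(19-24) P4(24-28) P2(28-30)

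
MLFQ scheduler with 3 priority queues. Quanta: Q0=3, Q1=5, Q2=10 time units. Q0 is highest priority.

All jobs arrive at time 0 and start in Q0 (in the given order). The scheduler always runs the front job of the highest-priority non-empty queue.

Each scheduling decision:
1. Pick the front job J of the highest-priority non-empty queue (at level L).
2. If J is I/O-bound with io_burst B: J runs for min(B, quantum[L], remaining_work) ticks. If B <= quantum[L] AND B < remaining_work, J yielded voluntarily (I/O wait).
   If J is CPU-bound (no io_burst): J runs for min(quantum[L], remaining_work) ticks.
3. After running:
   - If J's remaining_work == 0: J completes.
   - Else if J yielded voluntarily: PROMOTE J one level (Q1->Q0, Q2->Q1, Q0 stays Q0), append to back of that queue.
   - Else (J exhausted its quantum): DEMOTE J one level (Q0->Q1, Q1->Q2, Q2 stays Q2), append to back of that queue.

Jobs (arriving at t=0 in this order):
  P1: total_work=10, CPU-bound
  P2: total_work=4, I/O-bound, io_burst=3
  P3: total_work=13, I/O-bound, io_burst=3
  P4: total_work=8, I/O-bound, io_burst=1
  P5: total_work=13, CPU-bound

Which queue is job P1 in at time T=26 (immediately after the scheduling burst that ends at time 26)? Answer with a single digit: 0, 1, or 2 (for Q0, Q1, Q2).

Answer: 1

Derivation:
t=0-3: P1@Q0 runs 3, rem=7, quantum used, demote→Q1. Q0=[P2,P3,P4,P5] Q1=[P1] Q2=[]
t=3-6: P2@Q0 runs 3, rem=1, I/O yield, promote→Q0. Q0=[P3,P4,P5,P2] Q1=[P1] Q2=[]
t=6-9: P3@Q0 runs 3, rem=10, I/O yield, promote→Q0. Q0=[P4,P5,P2,P3] Q1=[P1] Q2=[]
t=9-10: P4@Q0 runs 1, rem=7, I/O yield, promote→Q0. Q0=[P5,P2,P3,P4] Q1=[P1] Q2=[]
t=10-13: P5@Q0 runs 3, rem=10, quantum used, demote→Q1. Q0=[P2,P3,P4] Q1=[P1,P5] Q2=[]
t=13-14: P2@Q0 runs 1, rem=0, completes. Q0=[P3,P4] Q1=[P1,P5] Q2=[]
t=14-17: P3@Q0 runs 3, rem=7, I/O yield, promote→Q0. Q0=[P4,P3] Q1=[P1,P5] Q2=[]
t=17-18: P4@Q0 runs 1, rem=6, I/O yield, promote→Q0. Q0=[P3,P4] Q1=[P1,P5] Q2=[]
t=18-21: P3@Q0 runs 3, rem=4, I/O yield, promote→Q0. Q0=[P4,P3] Q1=[P1,P5] Q2=[]
t=21-22: P4@Q0 runs 1, rem=5, I/O yield, promote→Q0. Q0=[P3,P4] Q1=[P1,P5] Q2=[]
t=22-25: P3@Q0 runs 3, rem=1, I/O yield, promote→Q0. Q0=[P4,P3] Q1=[P1,P5] Q2=[]
t=25-26: P4@Q0 runs 1, rem=4, I/O yield, promote→Q0. Q0=[P3,P4] Q1=[P1,P5] Q2=[]
t=26-27: P3@Q0 runs 1, rem=0, completes. Q0=[P4] Q1=[P1,P5] Q2=[]
t=27-28: P4@Q0 runs 1, rem=3, I/O yield, promote→Q0. Q0=[P4] Q1=[P1,P5] Q2=[]
t=28-29: P4@Q0 runs 1, rem=2, I/O yield, promote→Q0. Q0=[P4] Q1=[P1,P5] Q2=[]
t=29-30: P4@Q0 runs 1, rem=1, I/O yield, promote→Q0. Q0=[P4] Q1=[P1,P5] Q2=[]
t=30-31: P4@Q0 runs 1, rem=0, completes. Q0=[] Q1=[P1,P5] Q2=[]
t=31-36: P1@Q1 runs 5, rem=2, quantum used, demote→Q2. Q0=[] Q1=[P5] Q2=[P1]
t=36-41: P5@Q1 runs 5, rem=5, quantum used, demote→Q2. Q0=[] Q1=[] Q2=[P1,P5]
t=41-43: P1@Q2 runs 2, rem=0, completes. Q0=[] Q1=[] Q2=[P5]
t=43-48: P5@Q2 runs 5, rem=0, completes. Q0=[] Q1=[] Q2=[]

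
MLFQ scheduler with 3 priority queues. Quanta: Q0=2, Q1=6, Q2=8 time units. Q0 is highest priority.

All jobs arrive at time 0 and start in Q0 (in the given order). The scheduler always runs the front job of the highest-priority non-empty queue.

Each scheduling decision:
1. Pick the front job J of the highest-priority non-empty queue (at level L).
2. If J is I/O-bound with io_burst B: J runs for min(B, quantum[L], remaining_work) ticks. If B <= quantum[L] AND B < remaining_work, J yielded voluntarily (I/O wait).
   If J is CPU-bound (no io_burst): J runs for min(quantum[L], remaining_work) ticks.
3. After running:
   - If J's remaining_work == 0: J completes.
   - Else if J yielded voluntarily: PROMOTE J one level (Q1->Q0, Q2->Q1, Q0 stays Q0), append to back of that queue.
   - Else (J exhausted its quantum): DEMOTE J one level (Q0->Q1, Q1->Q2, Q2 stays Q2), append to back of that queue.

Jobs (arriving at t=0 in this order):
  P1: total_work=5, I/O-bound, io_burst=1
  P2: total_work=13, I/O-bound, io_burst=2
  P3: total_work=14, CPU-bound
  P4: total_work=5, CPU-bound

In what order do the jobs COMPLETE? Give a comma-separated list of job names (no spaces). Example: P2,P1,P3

Answer: P1,P2,P4,P3

Derivation:
t=0-1: P1@Q0 runs 1, rem=4, I/O yield, promote→Q0. Q0=[P2,P3,P4,P1] Q1=[] Q2=[]
t=1-3: P2@Q0 runs 2, rem=11, I/O yield, promote→Q0. Q0=[P3,P4,P1,P2] Q1=[] Q2=[]
t=3-5: P3@Q0 runs 2, rem=12, quantum used, demote→Q1. Q0=[P4,P1,P2] Q1=[P3] Q2=[]
t=5-7: P4@Q0 runs 2, rem=3, quantum used, demote→Q1. Q0=[P1,P2] Q1=[P3,P4] Q2=[]
t=7-8: P1@Q0 runs 1, rem=3, I/O yield, promote→Q0. Q0=[P2,P1] Q1=[P3,P4] Q2=[]
t=8-10: P2@Q0 runs 2, rem=9, I/O yield, promote→Q0. Q0=[P1,P2] Q1=[P3,P4] Q2=[]
t=10-11: P1@Q0 runs 1, rem=2, I/O yield, promote→Q0. Q0=[P2,P1] Q1=[P3,P4] Q2=[]
t=11-13: P2@Q0 runs 2, rem=7, I/O yield, promote→Q0. Q0=[P1,P2] Q1=[P3,P4] Q2=[]
t=13-14: P1@Q0 runs 1, rem=1, I/O yield, promote→Q0. Q0=[P2,P1] Q1=[P3,P4] Q2=[]
t=14-16: P2@Q0 runs 2, rem=5, I/O yield, promote→Q0. Q0=[P1,P2] Q1=[P3,P4] Q2=[]
t=16-17: P1@Q0 runs 1, rem=0, completes. Q0=[P2] Q1=[P3,P4] Q2=[]
t=17-19: P2@Q0 runs 2, rem=3, I/O yield, promote→Q0. Q0=[P2] Q1=[P3,P4] Q2=[]
t=19-21: P2@Q0 runs 2, rem=1, I/O yield, promote→Q0. Q0=[P2] Q1=[P3,P4] Q2=[]
t=21-22: P2@Q0 runs 1, rem=0, completes. Q0=[] Q1=[P3,P4] Q2=[]
t=22-28: P3@Q1 runs 6, rem=6, quantum used, demote→Q2. Q0=[] Q1=[P4] Q2=[P3]
t=28-31: P4@Q1 runs 3, rem=0, completes. Q0=[] Q1=[] Q2=[P3]
t=31-37: P3@Q2 runs 6, rem=0, completes. Q0=[] Q1=[] Q2=[]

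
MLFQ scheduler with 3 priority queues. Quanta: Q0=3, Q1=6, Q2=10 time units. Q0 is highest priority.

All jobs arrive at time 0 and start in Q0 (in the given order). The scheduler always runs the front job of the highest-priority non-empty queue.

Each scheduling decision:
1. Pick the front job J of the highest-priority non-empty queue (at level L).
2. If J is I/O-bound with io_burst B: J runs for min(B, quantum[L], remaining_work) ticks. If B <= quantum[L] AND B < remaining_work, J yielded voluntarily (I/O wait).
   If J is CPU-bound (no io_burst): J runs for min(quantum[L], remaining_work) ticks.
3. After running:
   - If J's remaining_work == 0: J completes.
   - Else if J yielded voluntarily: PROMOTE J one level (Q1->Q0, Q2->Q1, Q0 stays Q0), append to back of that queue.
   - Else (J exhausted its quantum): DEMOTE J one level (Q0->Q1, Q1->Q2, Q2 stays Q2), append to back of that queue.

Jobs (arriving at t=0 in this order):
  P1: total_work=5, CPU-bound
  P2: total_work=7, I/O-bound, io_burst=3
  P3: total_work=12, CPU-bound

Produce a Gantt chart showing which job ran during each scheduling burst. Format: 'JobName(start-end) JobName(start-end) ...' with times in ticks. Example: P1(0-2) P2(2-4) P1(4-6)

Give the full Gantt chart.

Answer: P1(0-3) P2(3-6) P3(6-9) P2(9-12) P2(12-13) P1(13-15) P3(15-21) P3(21-24)

Derivation:
t=0-3: P1@Q0 runs 3, rem=2, quantum used, demote→Q1. Q0=[P2,P3] Q1=[P1] Q2=[]
t=3-6: P2@Q0 runs 3, rem=4, I/O yield, promote→Q0. Q0=[P3,P2] Q1=[P1] Q2=[]
t=6-9: P3@Q0 runs 3, rem=9, quantum used, demote→Q1. Q0=[P2] Q1=[P1,P3] Q2=[]
t=9-12: P2@Q0 runs 3, rem=1, I/O yield, promote→Q0. Q0=[P2] Q1=[P1,P3] Q2=[]
t=12-13: P2@Q0 runs 1, rem=0, completes. Q0=[] Q1=[P1,P3] Q2=[]
t=13-15: P1@Q1 runs 2, rem=0, completes. Q0=[] Q1=[P3] Q2=[]
t=15-21: P3@Q1 runs 6, rem=3, quantum used, demote→Q2. Q0=[] Q1=[] Q2=[P3]
t=21-24: P3@Q2 runs 3, rem=0, completes. Q0=[] Q1=[] Q2=[]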